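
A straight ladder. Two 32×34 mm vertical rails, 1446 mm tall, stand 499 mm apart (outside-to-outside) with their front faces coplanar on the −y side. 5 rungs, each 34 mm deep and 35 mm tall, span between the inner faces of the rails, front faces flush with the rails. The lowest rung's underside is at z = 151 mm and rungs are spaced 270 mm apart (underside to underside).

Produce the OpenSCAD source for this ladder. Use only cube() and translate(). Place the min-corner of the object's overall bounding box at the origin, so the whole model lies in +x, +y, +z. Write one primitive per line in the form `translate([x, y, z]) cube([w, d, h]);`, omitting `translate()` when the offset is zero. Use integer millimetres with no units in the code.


cube([32, 34, 1446]);
translate([467, 0, 0]) cube([32, 34, 1446]);
translate([32, 0, 151]) cube([435, 34, 35]);
translate([32, 0, 421]) cube([435, 34, 35]);
translate([32, 0, 691]) cube([435, 34, 35]);
translate([32, 0, 961]) cube([435, 34, 35]);
translate([32, 0, 1231]) cube([435, 34, 35]);


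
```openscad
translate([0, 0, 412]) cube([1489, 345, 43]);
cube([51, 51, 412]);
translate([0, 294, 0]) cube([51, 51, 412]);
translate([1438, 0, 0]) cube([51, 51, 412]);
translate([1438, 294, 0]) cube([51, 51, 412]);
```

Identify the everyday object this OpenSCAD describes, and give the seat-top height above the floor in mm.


A bench. The seat-top height is 455 mm.

A long slab on four corner posts — a bench. The slab sits at z = 412 with thickness 43, so the top is 412 + 43 = 455 mm.


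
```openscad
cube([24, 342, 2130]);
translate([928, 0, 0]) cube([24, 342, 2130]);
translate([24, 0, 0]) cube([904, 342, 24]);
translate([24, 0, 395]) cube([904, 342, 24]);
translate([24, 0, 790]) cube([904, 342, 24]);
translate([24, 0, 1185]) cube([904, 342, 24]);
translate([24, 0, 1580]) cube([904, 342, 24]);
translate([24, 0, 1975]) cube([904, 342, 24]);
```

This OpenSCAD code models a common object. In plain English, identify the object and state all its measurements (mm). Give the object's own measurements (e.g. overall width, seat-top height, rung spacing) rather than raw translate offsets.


An open bookshelf. Two side panels, each 24 mm thick, 342 mm deep and 2130 mm tall, stand 952 mm apart (outside-to-outside). Between them sit 6 shelves, each 24 mm thick and 342 mm deep, spanning the full gap between the sides. The bottom shelf rests on the floor (its underside at z = 0) and the clear gap between one shelf's top and the next shelf's underside is 371 mm.


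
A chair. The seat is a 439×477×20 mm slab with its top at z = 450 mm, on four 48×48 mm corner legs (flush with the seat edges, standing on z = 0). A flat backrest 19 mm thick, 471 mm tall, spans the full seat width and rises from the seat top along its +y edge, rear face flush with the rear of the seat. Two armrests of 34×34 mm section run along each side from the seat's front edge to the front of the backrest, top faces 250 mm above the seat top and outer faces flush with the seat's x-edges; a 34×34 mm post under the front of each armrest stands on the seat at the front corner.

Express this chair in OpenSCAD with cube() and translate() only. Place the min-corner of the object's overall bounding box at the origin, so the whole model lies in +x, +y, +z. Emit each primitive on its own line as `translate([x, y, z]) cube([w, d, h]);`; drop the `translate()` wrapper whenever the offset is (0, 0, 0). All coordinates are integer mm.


translate([0, 0, 430]) cube([439, 477, 20]);
cube([48, 48, 430]);
translate([391, 0, 0]) cube([48, 48, 430]);
translate([0, 429, 0]) cube([48, 48, 430]);
translate([391, 429, 0]) cube([48, 48, 430]);
translate([0, 458, 450]) cube([439, 19, 471]);
translate([0, 0, 666]) cube([34, 458, 34]);
translate([405, 0, 666]) cube([34, 458, 34]);
translate([0, 0, 450]) cube([34, 34, 216]);
translate([405, 0, 450]) cube([34, 34, 216]);


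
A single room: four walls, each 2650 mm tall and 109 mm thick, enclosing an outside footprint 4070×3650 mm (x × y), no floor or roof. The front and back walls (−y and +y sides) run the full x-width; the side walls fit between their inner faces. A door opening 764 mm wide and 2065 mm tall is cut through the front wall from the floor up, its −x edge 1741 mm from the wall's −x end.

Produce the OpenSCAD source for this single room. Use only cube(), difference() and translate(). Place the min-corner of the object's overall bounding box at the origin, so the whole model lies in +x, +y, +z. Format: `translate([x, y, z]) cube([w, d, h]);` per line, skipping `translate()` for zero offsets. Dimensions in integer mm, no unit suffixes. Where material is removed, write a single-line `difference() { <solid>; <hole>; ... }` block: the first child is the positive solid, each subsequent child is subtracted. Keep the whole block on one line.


difference() { cube([4070, 109, 2650]); translate([1741, 0, 0]) cube([764, 109, 2065]); }
translate([0, 3541, 0]) cube([4070, 109, 2650]);
translate([0, 109, 0]) cube([109, 3432, 2650]);
translate([3961, 109, 0]) cube([109, 3432, 2650]);


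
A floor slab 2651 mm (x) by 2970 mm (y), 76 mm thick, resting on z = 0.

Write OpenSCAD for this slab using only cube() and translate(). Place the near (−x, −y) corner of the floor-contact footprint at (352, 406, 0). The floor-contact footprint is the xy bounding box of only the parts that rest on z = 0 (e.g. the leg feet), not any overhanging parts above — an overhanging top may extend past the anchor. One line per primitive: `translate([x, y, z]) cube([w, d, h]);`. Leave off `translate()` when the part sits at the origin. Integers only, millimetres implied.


translate([352, 406, 0]) cube([2651, 2970, 76]);


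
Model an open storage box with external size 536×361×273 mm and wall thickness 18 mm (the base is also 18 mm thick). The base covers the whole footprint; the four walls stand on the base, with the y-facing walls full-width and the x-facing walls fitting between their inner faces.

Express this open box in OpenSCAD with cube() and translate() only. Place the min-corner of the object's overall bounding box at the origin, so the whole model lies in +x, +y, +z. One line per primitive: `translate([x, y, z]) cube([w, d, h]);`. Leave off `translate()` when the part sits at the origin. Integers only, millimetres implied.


cube([536, 361, 18]);
translate([0, 0, 18]) cube([536, 18, 255]);
translate([0, 343, 18]) cube([536, 18, 255]);
translate([0, 18, 18]) cube([18, 325, 255]);
translate([518, 18, 18]) cube([18, 325, 255]);


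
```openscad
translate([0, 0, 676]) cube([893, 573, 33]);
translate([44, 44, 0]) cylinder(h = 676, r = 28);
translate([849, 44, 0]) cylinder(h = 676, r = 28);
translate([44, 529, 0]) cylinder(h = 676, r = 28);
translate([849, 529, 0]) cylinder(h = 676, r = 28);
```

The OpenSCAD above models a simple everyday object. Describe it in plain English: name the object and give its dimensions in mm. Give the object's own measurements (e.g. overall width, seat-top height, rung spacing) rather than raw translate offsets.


A table: top 893 mm (x) × 573 mm (y), 33 mm thick, upper face at z = 709 mm, on four round legs of 56 mm diameter, each leg's bounding box inset 16 mm from the nearest pair of top edges from z = 0 to the bottom of the top.


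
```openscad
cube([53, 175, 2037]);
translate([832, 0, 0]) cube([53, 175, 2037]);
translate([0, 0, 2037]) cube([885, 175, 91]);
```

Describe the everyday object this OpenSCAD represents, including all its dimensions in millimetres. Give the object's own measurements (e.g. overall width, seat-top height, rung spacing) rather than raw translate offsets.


A door frame. The clear opening is 779 mm wide and 2037 mm high. Two 53 mm wide jambs, 175 mm deep, stand either side of the opening from the floor to the top of the opening. A 91 mm thick head sits across the top of both jambs, spanning the full outside width of the frame.


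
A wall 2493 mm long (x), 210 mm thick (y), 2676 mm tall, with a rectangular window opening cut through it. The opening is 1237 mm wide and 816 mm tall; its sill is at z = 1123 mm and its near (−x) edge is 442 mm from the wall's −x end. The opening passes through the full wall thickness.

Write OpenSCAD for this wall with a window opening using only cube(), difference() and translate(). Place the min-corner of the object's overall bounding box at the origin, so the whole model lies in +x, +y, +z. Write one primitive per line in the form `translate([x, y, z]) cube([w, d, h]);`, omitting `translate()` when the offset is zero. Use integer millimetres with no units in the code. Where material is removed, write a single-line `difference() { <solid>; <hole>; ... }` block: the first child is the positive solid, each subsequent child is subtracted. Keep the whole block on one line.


difference() { cube([2493, 210, 2676]); translate([442, 0, 1123]) cube([1237, 210, 816]); }


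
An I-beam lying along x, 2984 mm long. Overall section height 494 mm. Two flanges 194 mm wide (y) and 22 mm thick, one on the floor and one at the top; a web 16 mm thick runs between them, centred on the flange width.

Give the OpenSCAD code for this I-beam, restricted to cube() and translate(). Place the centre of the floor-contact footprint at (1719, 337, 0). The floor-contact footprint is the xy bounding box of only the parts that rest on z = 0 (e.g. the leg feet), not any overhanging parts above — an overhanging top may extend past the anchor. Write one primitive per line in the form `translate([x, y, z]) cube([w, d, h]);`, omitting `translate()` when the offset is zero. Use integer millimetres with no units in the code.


translate([227, 240, 0]) cube([2984, 194, 22]);
translate([227, 329, 22]) cube([2984, 16, 450]);
translate([227, 240, 472]) cube([2984, 194, 22]);


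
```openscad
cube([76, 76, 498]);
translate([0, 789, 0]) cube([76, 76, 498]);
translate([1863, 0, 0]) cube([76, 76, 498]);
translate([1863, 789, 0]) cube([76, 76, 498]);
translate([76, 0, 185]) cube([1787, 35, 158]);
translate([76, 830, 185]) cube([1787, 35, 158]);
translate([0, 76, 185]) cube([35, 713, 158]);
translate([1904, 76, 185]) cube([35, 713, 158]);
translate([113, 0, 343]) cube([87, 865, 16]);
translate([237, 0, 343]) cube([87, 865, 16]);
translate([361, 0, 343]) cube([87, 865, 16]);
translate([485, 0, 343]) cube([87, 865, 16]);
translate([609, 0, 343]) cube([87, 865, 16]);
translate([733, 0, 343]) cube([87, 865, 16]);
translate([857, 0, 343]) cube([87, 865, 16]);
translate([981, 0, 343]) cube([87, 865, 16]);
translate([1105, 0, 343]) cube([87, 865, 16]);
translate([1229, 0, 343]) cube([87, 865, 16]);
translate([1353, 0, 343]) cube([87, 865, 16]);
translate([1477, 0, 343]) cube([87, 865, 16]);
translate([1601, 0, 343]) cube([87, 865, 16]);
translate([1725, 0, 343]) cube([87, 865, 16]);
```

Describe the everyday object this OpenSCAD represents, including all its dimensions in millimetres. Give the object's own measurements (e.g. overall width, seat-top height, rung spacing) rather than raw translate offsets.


A bed frame 1939 mm long (x) by 865 mm wide (y). Four 76×76 mm corner posts, 498 mm tall, at the corners of the footprint. Four rails of 35 mm thickness and 158 mm height run between adjacent posts with their undersides at z = 185 mm, their outer faces flush with the outside of the frame (the two x-running rails run between the posts' inner faces; the two y-running rails run between the posts' inner faces). 14 slats, each 87 mm wide (x) and 16 mm thick, lie across the top of the two x-running rails, running the full 865 mm width of the frame in y; along x they sit between the end posts with a 37 mm gap after the −x posts and between neighbouring slats, leaving 51 mm before the +x posts.


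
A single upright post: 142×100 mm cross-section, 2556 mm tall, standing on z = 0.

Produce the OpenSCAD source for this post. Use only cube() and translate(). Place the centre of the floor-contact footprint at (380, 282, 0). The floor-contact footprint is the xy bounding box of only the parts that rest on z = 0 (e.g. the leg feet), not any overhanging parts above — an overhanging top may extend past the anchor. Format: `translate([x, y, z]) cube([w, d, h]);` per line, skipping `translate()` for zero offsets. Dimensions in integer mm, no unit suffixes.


translate([309, 232, 0]) cube([142, 100, 2556]);


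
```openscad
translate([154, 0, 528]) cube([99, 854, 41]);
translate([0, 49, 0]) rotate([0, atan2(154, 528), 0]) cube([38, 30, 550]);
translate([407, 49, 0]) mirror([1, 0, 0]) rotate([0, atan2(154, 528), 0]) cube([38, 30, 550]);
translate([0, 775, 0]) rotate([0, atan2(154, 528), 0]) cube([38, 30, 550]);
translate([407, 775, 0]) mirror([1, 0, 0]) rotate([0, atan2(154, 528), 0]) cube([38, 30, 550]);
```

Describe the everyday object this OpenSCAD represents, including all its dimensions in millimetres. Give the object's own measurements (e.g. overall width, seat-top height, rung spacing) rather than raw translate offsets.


A sawhorse. A 99×854×41 mm beam (x, y, z) sits on two A-frame leg pairs. Each pair is two raked legs of 38×30 mm section (30 mm along y) splaying symmetrically in x. Each leg rises 528 mm vertically over 154 mm of horizontal reach and is 550 mm long along its own axis. Every leg's outer bottom edge rests on the floor and its outer top edge meets a bottom edge of the beam — the left legs (tilting toward +x) meet the beam's −x bottom edge, the right legs (their mirror images, tilting toward −x) meet its +x bottom edge — so the leg tops tuck under the beam, the beam's underside is 528 mm above the floor, and the feet are 407 mm apart outside-to-outside with the beam centred between them. The two leg pairs are set in 49 mm from either end of the beam.


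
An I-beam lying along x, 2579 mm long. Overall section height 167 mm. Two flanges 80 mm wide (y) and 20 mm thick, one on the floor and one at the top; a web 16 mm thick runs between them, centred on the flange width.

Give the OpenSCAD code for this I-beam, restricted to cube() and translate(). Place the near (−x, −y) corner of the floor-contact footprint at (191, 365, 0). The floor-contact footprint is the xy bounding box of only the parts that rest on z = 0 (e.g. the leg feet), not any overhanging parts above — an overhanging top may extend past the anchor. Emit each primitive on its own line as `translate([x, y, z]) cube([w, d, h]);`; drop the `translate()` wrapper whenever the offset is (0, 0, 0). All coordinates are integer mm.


translate([191, 365, 0]) cube([2579, 80, 20]);
translate([191, 397, 20]) cube([2579, 16, 127]);
translate([191, 365, 147]) cube([2579, 80, 20]);


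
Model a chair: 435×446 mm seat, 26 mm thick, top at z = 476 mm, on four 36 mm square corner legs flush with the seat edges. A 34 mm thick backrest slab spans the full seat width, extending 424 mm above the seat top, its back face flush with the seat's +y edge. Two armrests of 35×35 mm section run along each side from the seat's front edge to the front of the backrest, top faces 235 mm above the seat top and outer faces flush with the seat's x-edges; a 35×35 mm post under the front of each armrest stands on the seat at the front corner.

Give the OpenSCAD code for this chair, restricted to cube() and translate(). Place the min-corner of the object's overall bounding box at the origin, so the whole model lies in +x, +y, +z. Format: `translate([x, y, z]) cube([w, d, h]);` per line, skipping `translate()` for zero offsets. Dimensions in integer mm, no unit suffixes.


translate([0, 0, 450]) cube([435, 446, 26]);
cube([36, 36, 450]);
translate([399, 0, 0]) cube([36, 36, 450]);
translate([0, 410, 0]) cube([36, 36, 450]);
translate([399, 410, 0]) cube([36, 36, 450]);
translate([0, 412, 476]) cube([435, 34, 424]);
translate([0, 0, 676]) cube([35, 412, 35]);
translate([400, 0, 676]) cube([35, 412, 35]);
translate([0, 0, 476]) cube([35, 35, 200]);
translate([400, 0, 476]) cube([35, 35, 200]);


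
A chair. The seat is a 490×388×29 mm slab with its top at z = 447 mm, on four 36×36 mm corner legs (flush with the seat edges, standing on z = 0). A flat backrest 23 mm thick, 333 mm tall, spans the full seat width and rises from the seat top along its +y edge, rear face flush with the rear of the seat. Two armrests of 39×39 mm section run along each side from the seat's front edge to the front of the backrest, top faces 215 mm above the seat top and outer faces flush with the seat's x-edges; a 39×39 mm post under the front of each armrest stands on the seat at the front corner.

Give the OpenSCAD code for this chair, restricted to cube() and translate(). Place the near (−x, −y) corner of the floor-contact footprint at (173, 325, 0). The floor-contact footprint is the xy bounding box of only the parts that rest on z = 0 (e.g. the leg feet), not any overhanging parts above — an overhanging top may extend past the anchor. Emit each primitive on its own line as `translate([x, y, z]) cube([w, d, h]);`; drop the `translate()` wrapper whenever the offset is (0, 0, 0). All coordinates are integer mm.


// leg_h = 447 - 29 = 418
// arm post h = 215 - 39 = 176
translate([173, 325, 418]) cube([490, 388, 29]);
translate([173, 325, 0]) cube([36, 36, 418]);
translate([627, 325, 0]) cube([36, 36, 418]);
translate([173, 677, 0]) cube([36, 36, 418]);
translate([627, 677, 0]) cube([36, 36, 418]);
translate([173, 690, 447]) cube([490, 23, 333]);
translate([173, 325, 623]) cube([39, 365, 39]);
translate([624, 325, 623]) cube([39, 365, 39]);
translate([173, 325, 447]) cube([39, 39, 176]);
translate([624, 325, 447]) cube([39, 39, 176]);


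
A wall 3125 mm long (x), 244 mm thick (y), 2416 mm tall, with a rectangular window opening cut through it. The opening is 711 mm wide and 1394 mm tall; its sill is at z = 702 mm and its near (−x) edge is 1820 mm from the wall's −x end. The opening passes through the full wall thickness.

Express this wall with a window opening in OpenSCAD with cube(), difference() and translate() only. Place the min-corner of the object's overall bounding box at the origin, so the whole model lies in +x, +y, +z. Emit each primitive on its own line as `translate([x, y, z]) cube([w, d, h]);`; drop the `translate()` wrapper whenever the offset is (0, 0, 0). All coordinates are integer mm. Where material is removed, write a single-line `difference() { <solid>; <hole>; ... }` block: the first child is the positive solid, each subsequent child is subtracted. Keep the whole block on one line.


difference() { cube([3125, 244, 2416]); translate([1820, 0, 702]) cube([711, 244, 1394]); }


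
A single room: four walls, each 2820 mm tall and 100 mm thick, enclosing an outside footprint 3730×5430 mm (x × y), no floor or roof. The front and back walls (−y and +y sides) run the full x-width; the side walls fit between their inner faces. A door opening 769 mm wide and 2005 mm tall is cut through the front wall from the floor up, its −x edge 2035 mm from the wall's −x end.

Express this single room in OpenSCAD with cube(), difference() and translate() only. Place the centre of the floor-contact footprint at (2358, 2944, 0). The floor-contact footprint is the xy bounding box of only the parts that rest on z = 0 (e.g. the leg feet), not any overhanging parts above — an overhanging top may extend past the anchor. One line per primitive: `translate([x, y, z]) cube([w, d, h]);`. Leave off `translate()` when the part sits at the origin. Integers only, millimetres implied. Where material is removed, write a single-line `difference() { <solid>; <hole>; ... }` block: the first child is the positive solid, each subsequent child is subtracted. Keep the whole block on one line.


difference() { translate([493, 229, 0]) cube([3730, 100, 2820]); translate([2528, 229, 0]) cube([769, 100, 2005]); }
translate([493, 5559, 0]) cube([3730, 100, 2820]);
translate([493, 329, 0]) cube([100, 5230, 2820]);
translate([4123, 329, 0]) cube([100, 5230, 2820]);


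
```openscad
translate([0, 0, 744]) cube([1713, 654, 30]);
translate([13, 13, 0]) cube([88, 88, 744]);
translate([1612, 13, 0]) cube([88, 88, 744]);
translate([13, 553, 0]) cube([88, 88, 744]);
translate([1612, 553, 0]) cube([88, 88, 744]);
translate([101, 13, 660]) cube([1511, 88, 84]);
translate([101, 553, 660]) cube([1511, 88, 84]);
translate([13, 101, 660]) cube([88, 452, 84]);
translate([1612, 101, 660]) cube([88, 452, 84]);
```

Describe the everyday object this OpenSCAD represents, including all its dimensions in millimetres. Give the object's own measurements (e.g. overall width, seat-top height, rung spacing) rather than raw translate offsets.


A rectangular dining table. The top is 1713×654×30 mm with its upper surface at z = 774 mm. It stands on four 88×88 mm square legs, each inset 13 mm from the nearest pair of top edges, running from the floor to the underside of the top. Four apron rails, 88 mm thick and 84 mm tall, run between adjacent legs with their top edges flush with the underside of the top and their outer faces flush with the legs' outer faces.


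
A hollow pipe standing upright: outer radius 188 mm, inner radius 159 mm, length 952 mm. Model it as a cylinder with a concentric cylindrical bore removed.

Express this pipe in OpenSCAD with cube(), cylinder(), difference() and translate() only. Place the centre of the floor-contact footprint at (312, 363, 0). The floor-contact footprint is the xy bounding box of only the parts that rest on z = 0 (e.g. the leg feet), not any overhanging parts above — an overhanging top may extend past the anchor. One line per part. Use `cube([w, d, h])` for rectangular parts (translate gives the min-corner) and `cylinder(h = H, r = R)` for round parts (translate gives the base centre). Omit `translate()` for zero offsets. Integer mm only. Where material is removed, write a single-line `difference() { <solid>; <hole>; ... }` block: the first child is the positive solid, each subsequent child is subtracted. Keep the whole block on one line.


difference() { translate([312, 363, 0]) cylinder(h = 952, r = 188); translate([312, 363, 0]) cylinder(h = 952, r = 159); }


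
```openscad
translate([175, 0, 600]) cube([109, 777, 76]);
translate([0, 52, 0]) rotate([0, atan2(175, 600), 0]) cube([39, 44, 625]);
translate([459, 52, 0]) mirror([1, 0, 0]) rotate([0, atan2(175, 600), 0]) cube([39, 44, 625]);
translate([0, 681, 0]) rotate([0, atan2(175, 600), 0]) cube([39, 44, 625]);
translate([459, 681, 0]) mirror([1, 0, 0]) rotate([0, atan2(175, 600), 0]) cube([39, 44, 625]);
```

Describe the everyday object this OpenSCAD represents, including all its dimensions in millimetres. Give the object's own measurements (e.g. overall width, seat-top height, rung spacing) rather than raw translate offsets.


A sawhorse. A 109×777×76 mm beam (x, y, z) sits on two A-frame leg pairs. Each pair is two raked legs of 39×44 mm section (44 mm along y) splaying symmetrically in x. Each leg rises 600 mm vertically over 175 mm of horizontal reach and is 625 mm long along its own axis. Every leg's outer bottom edge rests on the floor and its outer top edge meets a bottom edge of the beam — the left legs (tilting toward +x) meet the beam's −x bottom edge, the right legs (their mirror images, tilting toward −x) meet its +x bottom edge — so the leg tops tuck under the beam, the beam's underside is 600 mm above the floor, and the feet are 459 mm apart outside-to-outside with the beam centred between them. The two leg pairs are set in 52 mm from either end of the beam.


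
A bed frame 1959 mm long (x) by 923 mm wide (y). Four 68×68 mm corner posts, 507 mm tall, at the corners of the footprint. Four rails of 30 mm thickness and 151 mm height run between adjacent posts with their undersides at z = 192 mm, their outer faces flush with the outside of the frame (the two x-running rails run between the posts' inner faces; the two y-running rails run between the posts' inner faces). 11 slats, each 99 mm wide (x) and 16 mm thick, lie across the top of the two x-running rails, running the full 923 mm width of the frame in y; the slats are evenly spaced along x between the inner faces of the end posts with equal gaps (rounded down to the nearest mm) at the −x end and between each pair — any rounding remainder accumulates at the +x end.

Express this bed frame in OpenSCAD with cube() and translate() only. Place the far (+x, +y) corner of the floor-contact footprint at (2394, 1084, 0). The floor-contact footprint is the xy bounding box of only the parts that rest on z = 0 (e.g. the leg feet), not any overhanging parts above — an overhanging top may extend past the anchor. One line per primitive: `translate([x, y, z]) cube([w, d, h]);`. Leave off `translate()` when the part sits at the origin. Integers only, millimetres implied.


// slat z = rail_z + rail_h = 192 + 151 = 343
// slat gap = ⌊(1823 − 11·99) / 12⌋ = 61
translate([435, 161, 0]) cube([68, 68, 507]);
translate([435, 1016, 0]) cube([68, 68, 507]);
translate([2326, 161, 0]) cube([68, 68, 507]);
translate([2326, 1016, 0]) cube([68, 68, 507]);
translate([503, 161, 192]) cube([1823, 30, 151]);
translate([503, 1054, 192]) cube([1823, 30, 151]);
translate([435, 229, 192]) cube([30, 787, 151]);
translate([2364, 229, 192]) cube([30, 787, 151]);
translate([564, 161, 343]) cube([99, 923, 16]);
translate([724, 161, 343]) cube([99, 923, 16]);
translate([884, 161, 343]) cube([99, 923, 16]);
translate([1044, 161, 343]) cube([99, 923, 16]);
translate([1204, 161, 343]) cube([99, 923, 16]);
translate([1364, 161, 343]) cube([99, 923, 16]);
translate([1524, 161, 343]) cube([99, 923, 16]);
translate([1684, 161, 343]) cube([99, 923, 16]);
translate([1844, 161, 343]) cube([99, 923, 16]);
translate([2004, 161, 343]) cube([99, 923, 16]);
translate([2164, 161, 343]) cube([99, 923, 16]);


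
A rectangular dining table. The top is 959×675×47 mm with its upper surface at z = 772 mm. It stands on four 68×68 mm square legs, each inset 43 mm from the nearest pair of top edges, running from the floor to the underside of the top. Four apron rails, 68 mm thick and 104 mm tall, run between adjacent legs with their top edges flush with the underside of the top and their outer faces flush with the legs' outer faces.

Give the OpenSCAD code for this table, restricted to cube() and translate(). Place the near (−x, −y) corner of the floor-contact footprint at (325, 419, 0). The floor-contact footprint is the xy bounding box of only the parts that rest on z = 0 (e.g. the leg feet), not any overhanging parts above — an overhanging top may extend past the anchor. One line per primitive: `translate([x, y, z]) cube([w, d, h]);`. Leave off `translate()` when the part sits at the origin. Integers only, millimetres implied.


translate([282, 376, 725]) cube([959, 675, 47]);
translate([325, 419, 0]) cube([68, 68, 725]);
translate([1130, 419, 0]) cube([68, 68, 725]);
translate([325, 940, 0]) cube([68, 68, 725]);
translate([1130, 940, 0]) cube([68, 68, 725]);
translate([393, 419, 621]) cube([737, 68, 104]);
translate([393, 940, 621]) cube([737, 68, 104]);
translate([325, 487, 621]) cube([68, 453, 104]);
translate([1130, 487, 621]) cube([68, 453, 104]);


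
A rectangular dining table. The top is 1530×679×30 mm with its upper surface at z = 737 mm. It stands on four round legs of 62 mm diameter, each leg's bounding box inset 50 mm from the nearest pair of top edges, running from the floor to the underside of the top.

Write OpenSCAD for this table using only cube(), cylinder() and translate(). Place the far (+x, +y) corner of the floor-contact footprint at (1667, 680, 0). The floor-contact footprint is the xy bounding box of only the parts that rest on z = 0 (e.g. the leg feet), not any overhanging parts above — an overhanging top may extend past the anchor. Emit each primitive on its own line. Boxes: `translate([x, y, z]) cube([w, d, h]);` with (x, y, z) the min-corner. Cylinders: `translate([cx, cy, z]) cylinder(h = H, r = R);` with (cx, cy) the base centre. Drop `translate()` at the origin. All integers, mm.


translate([187, 51, 707]) cube([1530, 679, 30]);
translate([268, 132, 0]) cylinder(h = 707, r = 31);
translate([1636, 132, 0]) cylinder(h = 707, r = 31);
translate([268, 649, 0]) cylinder(h = 707, r = 31);
translate([1636, 649, 0]) cylinder(h = 707, r = 31);


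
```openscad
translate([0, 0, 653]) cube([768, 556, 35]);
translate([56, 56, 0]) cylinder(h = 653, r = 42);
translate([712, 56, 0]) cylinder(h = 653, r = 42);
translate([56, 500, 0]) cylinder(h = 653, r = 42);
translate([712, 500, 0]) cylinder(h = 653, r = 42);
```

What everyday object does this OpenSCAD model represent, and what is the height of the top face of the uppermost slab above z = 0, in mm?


A table. The table height is 688 mm.

A 768×556×35 slab sits at z = 653 on four Ø84 mm round legs — a table. The top surface is at 653 + 35 = 688 mm.


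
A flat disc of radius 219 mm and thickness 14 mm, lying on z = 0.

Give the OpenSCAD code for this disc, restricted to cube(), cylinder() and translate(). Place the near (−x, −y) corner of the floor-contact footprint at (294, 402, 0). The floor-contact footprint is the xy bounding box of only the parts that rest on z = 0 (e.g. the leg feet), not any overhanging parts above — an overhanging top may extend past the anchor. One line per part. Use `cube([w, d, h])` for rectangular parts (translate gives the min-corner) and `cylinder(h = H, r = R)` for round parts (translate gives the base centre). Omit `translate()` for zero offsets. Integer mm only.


translate([513, 621, 0]) cylinder(h = 14, r = 219);


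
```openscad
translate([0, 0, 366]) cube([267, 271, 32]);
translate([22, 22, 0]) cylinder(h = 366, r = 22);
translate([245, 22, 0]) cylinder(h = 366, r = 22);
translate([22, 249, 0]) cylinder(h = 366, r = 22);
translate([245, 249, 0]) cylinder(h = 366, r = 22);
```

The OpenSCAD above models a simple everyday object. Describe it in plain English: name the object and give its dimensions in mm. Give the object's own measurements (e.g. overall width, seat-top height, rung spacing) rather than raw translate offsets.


A simple wooden stool: a rectangular seat 267 mm (x) by 271 mm (y), 32 mm thick, top face at z = 398 mm, on four round legs, each 44 mm in diameter. The legs rest on z = 0, each leg's axis is inset half a diameter from the nearest pair of seat edges (so the leg's bounding box is flush with the corner).


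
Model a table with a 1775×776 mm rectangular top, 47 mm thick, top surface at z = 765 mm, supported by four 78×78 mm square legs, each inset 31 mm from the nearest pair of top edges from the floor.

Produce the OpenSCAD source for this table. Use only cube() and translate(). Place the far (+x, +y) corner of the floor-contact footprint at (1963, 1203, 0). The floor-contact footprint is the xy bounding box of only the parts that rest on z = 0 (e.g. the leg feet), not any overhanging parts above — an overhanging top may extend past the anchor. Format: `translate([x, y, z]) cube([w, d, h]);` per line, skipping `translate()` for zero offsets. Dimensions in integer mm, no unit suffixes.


translate([219, 458, 718]) cube([1775, 776, 47]);
translate([250, 489, 0]) cube([78, 78, 718]);
translate([1885, 489, 0]) cube([78, 78, 718]);
translate([250, 1125, 0]) cube([78, 78, 718]);
translate([1885, 1125, 0]) cube([78, 78, 718]);


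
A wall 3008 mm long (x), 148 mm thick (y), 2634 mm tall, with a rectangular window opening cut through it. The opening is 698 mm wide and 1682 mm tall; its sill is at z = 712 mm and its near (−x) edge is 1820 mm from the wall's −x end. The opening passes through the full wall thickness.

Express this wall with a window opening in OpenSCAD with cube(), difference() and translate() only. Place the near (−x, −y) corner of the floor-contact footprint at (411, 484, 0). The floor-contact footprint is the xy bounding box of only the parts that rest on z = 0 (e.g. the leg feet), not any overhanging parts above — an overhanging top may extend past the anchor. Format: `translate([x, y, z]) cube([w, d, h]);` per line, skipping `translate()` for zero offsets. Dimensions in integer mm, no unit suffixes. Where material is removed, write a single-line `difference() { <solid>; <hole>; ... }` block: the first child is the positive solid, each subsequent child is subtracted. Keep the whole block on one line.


difference() { translate([411, 484, 0]) cube([3008, 148, 2634]); translate([2231, 484, 712]) cube([698, 148, 1682]); }


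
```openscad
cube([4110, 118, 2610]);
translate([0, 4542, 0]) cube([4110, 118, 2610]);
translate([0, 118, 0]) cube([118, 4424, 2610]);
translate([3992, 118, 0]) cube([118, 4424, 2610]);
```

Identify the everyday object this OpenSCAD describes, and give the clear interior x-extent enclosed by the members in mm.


A house (or room) frame. The interior width is 3874 mm.

Four 2610 mm walls enclosing a rectangle with no floor or roof — a room or house frame. Outside width is 4110 mm and wall thickness is 118 mm, so the interior width is 4110 − 2 × 118 = 3874 mm.


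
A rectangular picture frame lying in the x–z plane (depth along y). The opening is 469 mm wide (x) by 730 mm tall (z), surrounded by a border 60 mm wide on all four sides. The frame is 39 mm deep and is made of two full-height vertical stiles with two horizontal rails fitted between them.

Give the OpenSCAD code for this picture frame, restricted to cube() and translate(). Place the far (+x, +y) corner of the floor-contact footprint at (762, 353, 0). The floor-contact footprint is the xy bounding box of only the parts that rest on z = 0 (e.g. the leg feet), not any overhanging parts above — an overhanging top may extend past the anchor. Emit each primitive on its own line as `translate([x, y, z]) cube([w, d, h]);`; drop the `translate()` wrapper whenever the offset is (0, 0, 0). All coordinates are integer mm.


translate([173, 314, 0]) cube([60, 39, 850]);
translate([702, 314, 0]) cube([60, 39, 850]);
translate([233, 314, 0]) cube([469, 39, 60]);
translate([233, 314, 790]) cube([469, 39, 60]);


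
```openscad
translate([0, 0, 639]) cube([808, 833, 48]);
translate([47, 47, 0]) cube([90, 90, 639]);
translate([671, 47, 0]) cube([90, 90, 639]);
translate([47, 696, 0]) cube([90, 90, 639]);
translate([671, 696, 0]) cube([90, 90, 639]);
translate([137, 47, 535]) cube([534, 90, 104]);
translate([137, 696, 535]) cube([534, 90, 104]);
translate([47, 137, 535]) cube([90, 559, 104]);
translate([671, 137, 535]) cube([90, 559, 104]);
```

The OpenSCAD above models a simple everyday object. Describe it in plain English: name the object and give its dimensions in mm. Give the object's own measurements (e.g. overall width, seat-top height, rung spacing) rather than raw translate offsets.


A rectangular dining table. The top is 808×833×48 mm with its upper surface at z = 687 mm. It stands on four 90×90 mm square legs, each inset 47 mm from the nearest pair of top edges, running from the floor to the underside of the top. Four apron rails, 90 mm thick and 104 mm tall, run between adjacent legs with their top edges flush with the underside of the top and their outer faces flush with the legs' outer faces.


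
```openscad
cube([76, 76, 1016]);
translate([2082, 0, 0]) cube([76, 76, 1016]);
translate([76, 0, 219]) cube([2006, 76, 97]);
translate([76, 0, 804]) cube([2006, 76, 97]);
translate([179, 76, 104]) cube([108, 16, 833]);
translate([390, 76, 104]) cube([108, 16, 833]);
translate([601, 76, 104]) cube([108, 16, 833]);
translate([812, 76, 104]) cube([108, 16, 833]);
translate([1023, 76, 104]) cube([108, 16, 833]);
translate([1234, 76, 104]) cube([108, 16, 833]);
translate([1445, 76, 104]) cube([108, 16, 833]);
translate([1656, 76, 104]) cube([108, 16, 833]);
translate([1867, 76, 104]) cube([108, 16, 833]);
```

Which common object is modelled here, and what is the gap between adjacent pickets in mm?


A fence section. The picket gap is 103 mm.

Two posts, two rails, 9 pickets — a fence section. Span 2006 mm holds 9 pickets of 108 mm with 10 equal gaps: ⌊(2006 − 9·108) / 10⌋ = 103 mm.


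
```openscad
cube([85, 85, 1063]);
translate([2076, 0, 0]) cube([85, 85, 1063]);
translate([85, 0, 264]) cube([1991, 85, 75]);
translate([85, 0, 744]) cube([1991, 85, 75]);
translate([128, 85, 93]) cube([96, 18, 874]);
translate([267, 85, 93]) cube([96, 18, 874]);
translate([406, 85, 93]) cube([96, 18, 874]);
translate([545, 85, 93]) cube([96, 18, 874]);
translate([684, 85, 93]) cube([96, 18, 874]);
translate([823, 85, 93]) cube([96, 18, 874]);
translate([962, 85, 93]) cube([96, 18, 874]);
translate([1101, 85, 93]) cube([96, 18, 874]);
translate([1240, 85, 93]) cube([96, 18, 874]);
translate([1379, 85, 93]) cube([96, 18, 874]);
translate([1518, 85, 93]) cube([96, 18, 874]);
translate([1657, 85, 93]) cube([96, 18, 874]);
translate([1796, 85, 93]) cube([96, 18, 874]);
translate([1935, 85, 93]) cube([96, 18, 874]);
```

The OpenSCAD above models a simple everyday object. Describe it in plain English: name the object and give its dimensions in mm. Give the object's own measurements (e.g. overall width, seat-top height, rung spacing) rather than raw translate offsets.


A fence section. Two 85×85 mm posts, 1063 mm tall, stand on the floor with a clear span of 1991 mm between their inner faces. Two horizontal rails of 85×75 mm section span the gap between the posts with their undersides at z = 264 mm and z = 744 mm, flush with the posts' −y face. 14 pickets, each 96 mm wide, 18 mm thick and 874 mm tall, are fixed to the +y face of the rails with their bottoms at z = 93 mm, spaced across the span with a 43 mm gap after the −x post and between neighbouring pickets, with 45 mm left before the +x post.


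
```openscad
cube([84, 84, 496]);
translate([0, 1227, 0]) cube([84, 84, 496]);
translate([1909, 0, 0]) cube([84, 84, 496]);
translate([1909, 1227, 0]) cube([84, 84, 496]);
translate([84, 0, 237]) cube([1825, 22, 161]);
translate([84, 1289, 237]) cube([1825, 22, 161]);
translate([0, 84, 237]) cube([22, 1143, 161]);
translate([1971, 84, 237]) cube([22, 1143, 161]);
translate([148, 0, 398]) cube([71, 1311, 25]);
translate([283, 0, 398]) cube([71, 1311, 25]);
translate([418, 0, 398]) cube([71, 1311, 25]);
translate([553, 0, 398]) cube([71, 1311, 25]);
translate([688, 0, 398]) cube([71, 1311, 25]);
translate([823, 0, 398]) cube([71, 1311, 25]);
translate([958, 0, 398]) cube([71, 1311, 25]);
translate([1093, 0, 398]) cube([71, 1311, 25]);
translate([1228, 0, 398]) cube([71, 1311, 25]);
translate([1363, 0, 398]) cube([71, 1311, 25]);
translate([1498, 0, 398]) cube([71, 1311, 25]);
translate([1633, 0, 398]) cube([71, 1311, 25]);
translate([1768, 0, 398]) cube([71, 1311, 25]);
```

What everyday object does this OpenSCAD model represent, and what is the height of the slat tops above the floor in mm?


A bed frame. The slat-top height is 423 mm.

Four posts, four rails, and a row of slats — a bed frame. Slats sit on the rails at z = 237 + 161 = 398; with slat thickness 25, the top is 423 mm.


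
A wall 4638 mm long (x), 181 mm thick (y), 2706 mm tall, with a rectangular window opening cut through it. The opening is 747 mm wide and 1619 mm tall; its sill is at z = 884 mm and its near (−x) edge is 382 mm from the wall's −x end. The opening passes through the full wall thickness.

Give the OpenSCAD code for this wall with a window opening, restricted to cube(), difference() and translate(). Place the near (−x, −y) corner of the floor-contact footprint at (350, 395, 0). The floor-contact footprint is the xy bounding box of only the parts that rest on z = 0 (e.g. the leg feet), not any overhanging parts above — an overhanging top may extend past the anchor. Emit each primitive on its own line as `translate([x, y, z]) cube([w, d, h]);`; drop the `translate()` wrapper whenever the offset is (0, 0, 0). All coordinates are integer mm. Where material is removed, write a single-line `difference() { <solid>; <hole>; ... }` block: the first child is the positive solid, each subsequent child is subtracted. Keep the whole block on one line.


difference() { translate([350, 395, 0]) cube([4638, 181, 2706]); translate([732, 395, 884]) cube([747, 181, 1619]); }


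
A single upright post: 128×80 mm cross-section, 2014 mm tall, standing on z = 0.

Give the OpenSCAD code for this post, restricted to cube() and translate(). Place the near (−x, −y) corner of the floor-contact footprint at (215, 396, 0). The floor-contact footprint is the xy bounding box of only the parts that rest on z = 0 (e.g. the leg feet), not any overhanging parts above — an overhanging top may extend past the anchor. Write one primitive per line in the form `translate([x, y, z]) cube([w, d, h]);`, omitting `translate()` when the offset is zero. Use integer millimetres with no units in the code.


translate([215, 396, 0]) cube([128, 80, 2014]);
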